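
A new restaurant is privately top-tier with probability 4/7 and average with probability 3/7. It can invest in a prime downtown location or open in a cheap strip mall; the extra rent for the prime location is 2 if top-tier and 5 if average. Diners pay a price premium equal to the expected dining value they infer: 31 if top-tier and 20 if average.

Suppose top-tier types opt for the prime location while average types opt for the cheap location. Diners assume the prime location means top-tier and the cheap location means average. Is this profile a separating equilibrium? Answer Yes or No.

Under these beliefs, the prime location earns price premium 31 and the cheap location earns price premium 20.
top-tier: the prime location nets 31 − 2 = 29; the cheap location nets 20. top-tier prefers the prime location.
average: the prime location nets 31 − 5 = 26; the cheap location nets 20. average would deviate to the prime location.
average has a profitable deviation, so the profile is not an equilibrium.

No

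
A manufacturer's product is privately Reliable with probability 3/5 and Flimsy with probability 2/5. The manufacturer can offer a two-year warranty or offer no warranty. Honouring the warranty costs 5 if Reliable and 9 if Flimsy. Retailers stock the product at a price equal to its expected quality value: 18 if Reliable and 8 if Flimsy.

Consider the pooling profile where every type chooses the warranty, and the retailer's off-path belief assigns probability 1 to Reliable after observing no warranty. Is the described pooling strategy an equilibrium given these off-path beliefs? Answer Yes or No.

On path, the retailer holds the prior and pays 3/5·18 + 2/5·8 = 14. Off path (no warranty), believing Reliable, it pays 18.
Reliable: the warranty nets 14 − 5 = 9; no warranty nets 18. Reliable would deviate.
Flimsy: the warranty nets 14 − 9 = 5; no warranty nets 18. Flimsy would deviate.
A type deviates, so pooling fails.

No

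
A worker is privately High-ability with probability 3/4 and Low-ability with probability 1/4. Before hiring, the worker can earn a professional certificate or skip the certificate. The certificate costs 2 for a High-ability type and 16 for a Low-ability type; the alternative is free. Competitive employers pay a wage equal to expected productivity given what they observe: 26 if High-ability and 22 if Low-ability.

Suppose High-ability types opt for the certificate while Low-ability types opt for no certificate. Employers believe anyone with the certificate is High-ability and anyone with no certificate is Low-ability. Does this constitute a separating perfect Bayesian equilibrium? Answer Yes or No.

Under these beliefs, the certificate earns wage 26 and no certificate earns wage 22.
High-ability: the certificate nets 26 − 2 = 24; no certificate nets 22. High-ability prefers the certificate.
Low-ability: the certificate nets 26 − 16 = 10; no certificate nets 22. Low-ability prefers no certificate.
Neither type deviates, so the separating profile is an equilibrium.

Yes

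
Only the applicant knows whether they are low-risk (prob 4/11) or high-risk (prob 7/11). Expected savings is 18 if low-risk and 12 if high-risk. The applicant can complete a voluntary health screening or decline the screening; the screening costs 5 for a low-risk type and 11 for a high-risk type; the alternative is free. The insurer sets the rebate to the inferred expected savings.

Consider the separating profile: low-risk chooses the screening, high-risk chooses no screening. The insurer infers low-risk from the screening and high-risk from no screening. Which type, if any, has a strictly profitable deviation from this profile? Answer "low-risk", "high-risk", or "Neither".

Neither

The screening pays 18; no screening pays 12.
low-risk: assigned the screening, nets 18 − 5 = 13; deviating to no screening nets 12.
high-risk: assigned no screening, nets 12; deviating to the screening nets 18 − 11 = 7.
Both types strictly prefer their assigned action; no profitable deviation.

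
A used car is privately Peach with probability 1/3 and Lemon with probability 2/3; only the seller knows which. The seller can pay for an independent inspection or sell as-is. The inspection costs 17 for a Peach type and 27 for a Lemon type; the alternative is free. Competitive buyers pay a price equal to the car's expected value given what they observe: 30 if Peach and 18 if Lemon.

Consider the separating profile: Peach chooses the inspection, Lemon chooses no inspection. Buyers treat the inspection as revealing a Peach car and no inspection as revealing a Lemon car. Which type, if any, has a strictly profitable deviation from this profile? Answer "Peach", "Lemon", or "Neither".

Peach

The inspection pays 30; no inspection pays 18.
Peach: assigned the inspection, nets 30 − 17 = 13; deviating to no inspection nets 18.
Lemon: assigned no inspection, nets 18; deviating to the inspection nets 30 − 27 = 3.
The Peach type gains 5 by deviating.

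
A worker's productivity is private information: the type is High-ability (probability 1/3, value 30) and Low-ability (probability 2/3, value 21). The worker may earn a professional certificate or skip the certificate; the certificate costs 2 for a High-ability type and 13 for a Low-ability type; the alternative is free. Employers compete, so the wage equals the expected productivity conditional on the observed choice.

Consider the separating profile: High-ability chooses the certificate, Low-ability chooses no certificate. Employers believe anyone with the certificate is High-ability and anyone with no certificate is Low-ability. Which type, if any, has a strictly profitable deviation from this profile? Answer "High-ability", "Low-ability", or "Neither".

Neither

The certificate pays 30; no certificate pays 21.
High-ability: assigned the certificate, nets 30 − 2 = 28; deviating to no certificate nets 21.
Low-ability: assigned no certificate, nets 21; deviating to the certificate nets 30 − 13 = 17.
Both types strictly prefer their assigned action; no profitable deviation.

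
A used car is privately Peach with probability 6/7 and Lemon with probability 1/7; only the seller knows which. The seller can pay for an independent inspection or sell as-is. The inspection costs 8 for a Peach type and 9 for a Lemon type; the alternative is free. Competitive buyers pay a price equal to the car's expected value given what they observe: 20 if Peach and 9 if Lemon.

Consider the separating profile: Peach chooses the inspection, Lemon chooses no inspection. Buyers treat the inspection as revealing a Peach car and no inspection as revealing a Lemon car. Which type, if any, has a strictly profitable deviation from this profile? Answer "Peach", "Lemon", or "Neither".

The inspection pays 20; no inspection pays 9.
Peach: assigned the inspection, nets 20 − 8 = 12; deviating to no inspection nets 9.
Lemon: assigned no inspection, nets 9; deviating to the inspection nets 20 − 9 = 11.
The Lemon type gains 2 by deviating.

Lemon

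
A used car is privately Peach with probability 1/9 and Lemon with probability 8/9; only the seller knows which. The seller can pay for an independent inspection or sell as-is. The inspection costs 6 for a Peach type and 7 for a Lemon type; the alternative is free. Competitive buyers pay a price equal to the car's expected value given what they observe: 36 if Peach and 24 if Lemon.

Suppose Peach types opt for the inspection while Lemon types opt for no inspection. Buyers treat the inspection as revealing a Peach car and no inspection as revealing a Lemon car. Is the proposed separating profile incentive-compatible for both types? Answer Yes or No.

No

Under these beliefs, the inspection earns price 36 and no inspection earns price 24.
Peach: the inspection nets 36 − 6 = 30; no inspection nets 24. Peach prefers the inspection.
Lemon: the inspection nets 36 − 7 = 29; no inspection nets 24. Lemon would deviate to the inspection.
Lemon has a profitable deviation, so the profile is not an equilibrium.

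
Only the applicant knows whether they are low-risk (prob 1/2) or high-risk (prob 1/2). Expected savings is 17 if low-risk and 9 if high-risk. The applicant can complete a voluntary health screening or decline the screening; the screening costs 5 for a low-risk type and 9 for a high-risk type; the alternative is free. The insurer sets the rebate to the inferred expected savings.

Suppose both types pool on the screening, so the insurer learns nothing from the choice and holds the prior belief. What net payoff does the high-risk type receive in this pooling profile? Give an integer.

4

Pooled rebate = 1/2·17 + 1/2·9 = 13.
high-risk pays cost 9 for the screening, so net payoff = 13 − 9 = 4.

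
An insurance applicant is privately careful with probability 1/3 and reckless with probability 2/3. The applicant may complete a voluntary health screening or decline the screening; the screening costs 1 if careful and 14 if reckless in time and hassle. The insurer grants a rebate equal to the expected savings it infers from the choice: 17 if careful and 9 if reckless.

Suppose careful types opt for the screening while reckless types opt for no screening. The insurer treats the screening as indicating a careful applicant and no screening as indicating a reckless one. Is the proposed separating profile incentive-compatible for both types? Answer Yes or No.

Yes

Under these beliefs, the screening earns rebate 17 and no screening earns rebate 9.
careful: the screening nets 17 − 1 = 16; no screening nets 9. careful prefers the screening.
reckless: the screening nets 17 − 14 = 3; no screening nets 9. reckless prefers no screening.
Neither type deviates, so the separating profile is an equilibrium.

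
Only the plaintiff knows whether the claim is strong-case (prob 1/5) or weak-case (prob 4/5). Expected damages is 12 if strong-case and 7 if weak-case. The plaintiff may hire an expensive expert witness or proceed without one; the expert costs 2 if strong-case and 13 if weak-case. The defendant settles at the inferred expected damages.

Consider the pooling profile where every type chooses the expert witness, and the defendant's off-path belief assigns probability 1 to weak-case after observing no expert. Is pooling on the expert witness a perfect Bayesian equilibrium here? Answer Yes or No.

No

On path, the defendant holds the prior and pays 1/5·12 + 4/5·7 = 8. Off path (no expert), believing weak-case, it pays 7.
strong-case: the expert witness nets 8 − 2 = 6; no expert nets 7. strong-case would deviate.
weak-case: the expert witness nets 8 − 13 = -5; no expert nets 7. weak-case would deviate.
A type deviates, so pooling fails.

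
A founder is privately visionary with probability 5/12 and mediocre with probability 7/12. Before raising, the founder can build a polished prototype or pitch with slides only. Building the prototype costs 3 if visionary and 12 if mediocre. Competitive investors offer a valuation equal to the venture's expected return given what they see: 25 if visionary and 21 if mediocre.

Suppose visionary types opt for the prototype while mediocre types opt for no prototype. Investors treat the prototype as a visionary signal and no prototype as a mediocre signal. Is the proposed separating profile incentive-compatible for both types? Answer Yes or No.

Yes

Under these beliefs, the prototype earns valuation 25 and no prototype earns valuation 21.
visionary: the prototype nets 25 − 3 = 22; no prototype nets 21. visionary prefers the prototype.
mediocre: the prototype nets 25 − 12 = 13; no prototype nets 21. mediocre prefers no prototype.
Neither type deviates, so the separating profile is an equilibrium.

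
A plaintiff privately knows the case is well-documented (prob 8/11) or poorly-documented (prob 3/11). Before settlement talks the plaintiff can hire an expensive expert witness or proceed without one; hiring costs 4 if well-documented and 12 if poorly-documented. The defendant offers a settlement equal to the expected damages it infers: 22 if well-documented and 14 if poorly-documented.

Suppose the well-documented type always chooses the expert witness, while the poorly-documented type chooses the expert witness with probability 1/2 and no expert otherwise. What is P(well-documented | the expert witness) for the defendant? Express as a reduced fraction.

P(the expert witness) = (8/11)·1 + (3/11)·(1/2) = 19/22.
By Bayes' rule, P(well-documented | the expert witness) = (8/11) / (19/22) = 16/19.

16/19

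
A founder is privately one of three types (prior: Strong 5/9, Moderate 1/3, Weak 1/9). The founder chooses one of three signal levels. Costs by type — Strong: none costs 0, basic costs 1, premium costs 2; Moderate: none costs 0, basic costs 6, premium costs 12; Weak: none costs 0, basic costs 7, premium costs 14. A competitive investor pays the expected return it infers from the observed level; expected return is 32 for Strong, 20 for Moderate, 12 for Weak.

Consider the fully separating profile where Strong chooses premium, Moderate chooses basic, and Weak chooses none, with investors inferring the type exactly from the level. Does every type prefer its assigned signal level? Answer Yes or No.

No

Separating valuations: premium → 32, basic → 20, none → 12.
Strong (assigned premium): none: 12 − 0 = 12; basic: 20 − 1 = 19; premium: 32 − 2 = 30. Strong stays.
Moderate (assigned basic): none: 12 − 0 = 12; basic: 20 − 6 = 14; premium: 32 − 12 = 20. Moderate prefers premium.
Weak (assigned none): none: 12 − 0 = 12; basic: 20 − 7 = 13; premium: 32 − 14 = 18. Weak prefers premium.
At least one type deviates; the separating profile fails.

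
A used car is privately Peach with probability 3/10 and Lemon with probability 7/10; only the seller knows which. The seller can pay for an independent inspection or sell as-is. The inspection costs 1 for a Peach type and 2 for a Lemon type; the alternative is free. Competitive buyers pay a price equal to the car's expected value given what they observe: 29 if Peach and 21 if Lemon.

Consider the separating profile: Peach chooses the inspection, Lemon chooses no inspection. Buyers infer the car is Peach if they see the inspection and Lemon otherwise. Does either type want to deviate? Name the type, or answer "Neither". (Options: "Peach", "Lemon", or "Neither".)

The inspection pays 29; no inspection pays 21.
Peach: assigned the inspection, nets 29 − 1 = 28; deviating to no inspection nets 21.
Lemon: assigned no inspection, nets 21; deviating to the inspection nets 29 − 2 = 27.
The Lemon type gains 6 by deviating.

Lemon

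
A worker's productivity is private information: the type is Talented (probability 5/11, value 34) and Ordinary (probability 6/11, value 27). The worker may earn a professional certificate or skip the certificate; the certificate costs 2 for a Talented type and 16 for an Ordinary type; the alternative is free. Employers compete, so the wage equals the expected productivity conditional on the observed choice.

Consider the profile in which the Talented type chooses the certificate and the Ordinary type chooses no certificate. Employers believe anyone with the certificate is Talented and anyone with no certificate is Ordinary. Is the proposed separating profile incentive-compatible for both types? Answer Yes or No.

Yes

Under these beliefs, the certificate earns wage 34 and no certificate earns wage 27.
Talented: the certificate nets 34 − 2 = 32; no certificate nets 27. Talented prefers the certificate.
Ordinary: the certificate nets 34 − 16 = 18; no certificate nets 27. Ordinary prefers no certificate.
Neither type deviates, so the separating profile is an equilibrium.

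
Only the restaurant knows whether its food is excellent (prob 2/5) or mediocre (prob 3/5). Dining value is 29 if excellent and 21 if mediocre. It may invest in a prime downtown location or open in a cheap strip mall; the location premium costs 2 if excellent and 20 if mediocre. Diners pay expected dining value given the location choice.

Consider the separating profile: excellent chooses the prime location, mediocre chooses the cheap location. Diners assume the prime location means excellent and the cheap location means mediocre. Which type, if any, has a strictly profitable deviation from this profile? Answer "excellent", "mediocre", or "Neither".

The prime location pays 29; the cheap location pays 21.
excellent: assigned the prime location, nets 29 − 2 = 27; deviating to the cheap location nets 21.
mediocre: assigned the cheap location, nets 21; deviating to the prime location nets 29 − 20 = 9.
Both types strictly prefer their assigned action; no profitable deviation.

Neither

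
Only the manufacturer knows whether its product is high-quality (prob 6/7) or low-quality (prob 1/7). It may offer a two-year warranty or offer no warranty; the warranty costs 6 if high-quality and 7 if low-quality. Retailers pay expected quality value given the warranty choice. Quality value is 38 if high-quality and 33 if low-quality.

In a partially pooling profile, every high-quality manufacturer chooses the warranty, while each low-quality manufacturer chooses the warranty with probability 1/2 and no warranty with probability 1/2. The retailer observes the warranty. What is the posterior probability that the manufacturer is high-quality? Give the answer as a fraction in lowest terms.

P(the warranty) = (6/7)·1 + (1/7)·(1/2) = 13/14.
By Bayes' rule, P(high-quality | the warranty) = (6/7) / (13/14) = 12/13.

12/13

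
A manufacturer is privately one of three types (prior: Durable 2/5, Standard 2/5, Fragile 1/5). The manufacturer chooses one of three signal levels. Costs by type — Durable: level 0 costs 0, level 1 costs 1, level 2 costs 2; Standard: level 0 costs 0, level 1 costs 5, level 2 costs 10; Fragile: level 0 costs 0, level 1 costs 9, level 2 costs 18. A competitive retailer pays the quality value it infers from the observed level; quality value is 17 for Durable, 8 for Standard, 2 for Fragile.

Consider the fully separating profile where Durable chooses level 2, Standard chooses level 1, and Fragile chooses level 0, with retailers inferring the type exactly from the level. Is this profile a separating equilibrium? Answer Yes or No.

Separating prices: level 2 → 17, level 1 → 8, level 0 → 2.
Durable (assigned level 2): level 0: 2 − 0 = 2; level 1: 8 − 1 = 7; level 2: 17 − 2 = 15. Durable stays.
Standard (assigned level 1): level 0: 2 − 0 = 2; level 1: 8 − 5 = 3; level 2: 17 − 10 = 7. Standard prefers level 2.
Fragile (assigned level 0): level 0: 2 − 0 = 2; level 1: 8 − 9 = -1; level 2: 17 − 18 = -1. Fragile stays.
At least one type deviates; the separating profile fails.

No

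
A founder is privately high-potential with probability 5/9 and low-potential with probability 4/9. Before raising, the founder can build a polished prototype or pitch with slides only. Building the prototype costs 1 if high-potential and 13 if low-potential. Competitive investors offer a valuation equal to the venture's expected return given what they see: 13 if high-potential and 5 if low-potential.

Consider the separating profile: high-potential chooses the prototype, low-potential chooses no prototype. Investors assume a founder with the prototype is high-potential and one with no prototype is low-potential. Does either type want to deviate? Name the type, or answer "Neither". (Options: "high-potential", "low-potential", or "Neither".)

The prototype pays 13; no prototype pays 5.
high-potential: assigned the prototype, nets 13 − 1 = 12; deviating to no prototype nets 5.
low-potential: assigned no prototype, nets 5; deviating to the prototype nets 13 − 13 = 0.
Both types strictly prefer their assigned action; no profitable deviation.

Neither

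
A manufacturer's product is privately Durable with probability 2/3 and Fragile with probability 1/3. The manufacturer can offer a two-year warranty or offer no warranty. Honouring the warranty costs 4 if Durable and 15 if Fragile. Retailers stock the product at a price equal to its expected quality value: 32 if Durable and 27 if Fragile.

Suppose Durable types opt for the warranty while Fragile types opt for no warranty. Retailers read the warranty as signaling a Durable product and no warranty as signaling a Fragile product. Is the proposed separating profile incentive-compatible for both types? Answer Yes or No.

Yes

Under these beliefs, the warranty earns price 32 and no warranty earns price 27.
Durable: the warranty nets 32 − 4 = 28; no warranty nets 27. Durable prefers the warranty.
Fragile: the warranty nets 32 − 15 = 17; no warranty nets 27. Fragile prefers no warranty.
Neither type deviates, so the separating profile is an equilibrium.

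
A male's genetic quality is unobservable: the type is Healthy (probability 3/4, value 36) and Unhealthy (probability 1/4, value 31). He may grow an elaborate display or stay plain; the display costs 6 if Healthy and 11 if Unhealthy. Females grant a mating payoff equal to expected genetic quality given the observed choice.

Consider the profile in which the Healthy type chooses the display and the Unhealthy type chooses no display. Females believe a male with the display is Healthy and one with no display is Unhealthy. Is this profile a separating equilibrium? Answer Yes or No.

Under these beliefs, the display earns mating payoff 36 and no display earns mating payoff 31.
Healthy: the display nets 36 − 6 = 30; no display nets 31. Healthy would deviate to no display.
Unhealthy: the display nets 36 − 11 = 25; no display nets 31. Unhealthy prefers no display.
Healthy has a profitable deviation, so the profile is not an equilibrium.

No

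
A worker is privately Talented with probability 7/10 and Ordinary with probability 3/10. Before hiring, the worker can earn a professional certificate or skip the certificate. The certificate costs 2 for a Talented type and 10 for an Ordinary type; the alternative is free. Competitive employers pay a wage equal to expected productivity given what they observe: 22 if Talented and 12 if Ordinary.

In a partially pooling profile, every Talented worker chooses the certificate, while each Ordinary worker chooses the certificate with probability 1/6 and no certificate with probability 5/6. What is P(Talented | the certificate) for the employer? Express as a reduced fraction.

P(the certificate) = (7/10)·1 + (3/10)·(1/6) = 3/4.
By Bayes' rule, P(Talented | the certificate) = (7/10) / (3/4) = 14/15.

14/15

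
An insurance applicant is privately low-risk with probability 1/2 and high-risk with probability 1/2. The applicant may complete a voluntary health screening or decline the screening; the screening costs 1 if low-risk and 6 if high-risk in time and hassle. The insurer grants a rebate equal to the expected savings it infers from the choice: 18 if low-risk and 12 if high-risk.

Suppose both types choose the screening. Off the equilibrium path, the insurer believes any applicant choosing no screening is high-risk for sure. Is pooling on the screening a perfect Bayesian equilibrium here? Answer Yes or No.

On path, the insurer holds the prior and pays 1/2·18 + 1/2·12 = 15. Off path (no screening), believing high-risk, it pays 12.
low-risk: the screening nets 15 − 1 = 14; no screening nets 12. low-risk stays.
high-risk: the screening nets 15 − 6 = 9; no screening nets 12. high-risk would deviate.
A type deviates, so pooling fails.

No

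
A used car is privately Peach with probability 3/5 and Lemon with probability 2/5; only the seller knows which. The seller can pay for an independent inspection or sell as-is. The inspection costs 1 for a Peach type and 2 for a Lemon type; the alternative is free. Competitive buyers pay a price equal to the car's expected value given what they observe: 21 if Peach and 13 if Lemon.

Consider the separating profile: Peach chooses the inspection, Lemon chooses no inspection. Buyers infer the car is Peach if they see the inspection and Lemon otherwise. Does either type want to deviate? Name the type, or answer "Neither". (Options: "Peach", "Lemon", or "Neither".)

Lemon

The inspection pays 21; no inspection pays 13.
Peach: assigned the inspection, nets 21 − 1 = 20; deviating to no inspection nets 13.
Lemon: assigned no inspection, nets 13; deviating to the inspection nets 21 − 2 = 19.
The Lemon type gains 6 by deviating.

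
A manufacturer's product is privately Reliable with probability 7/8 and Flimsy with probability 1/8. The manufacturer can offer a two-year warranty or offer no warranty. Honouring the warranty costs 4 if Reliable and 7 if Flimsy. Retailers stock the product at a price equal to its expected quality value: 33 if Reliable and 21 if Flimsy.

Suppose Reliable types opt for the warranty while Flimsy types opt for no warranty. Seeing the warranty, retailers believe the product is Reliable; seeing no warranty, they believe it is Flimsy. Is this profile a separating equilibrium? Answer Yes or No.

Under these beliefs, the warranty earns price 33 and no warranty earns price 21.
Reliable: the warranty nets 33 − 4 = 29; no warranty nets 21. Reliable prefers the warranty.
Flimsy: the warranty nets 33 − 7 = 26; no warranty nets 21. Flimsy would deviate to the warranty.
Flimsy has a profitable deviation, so the profile is not an equilibrium.

No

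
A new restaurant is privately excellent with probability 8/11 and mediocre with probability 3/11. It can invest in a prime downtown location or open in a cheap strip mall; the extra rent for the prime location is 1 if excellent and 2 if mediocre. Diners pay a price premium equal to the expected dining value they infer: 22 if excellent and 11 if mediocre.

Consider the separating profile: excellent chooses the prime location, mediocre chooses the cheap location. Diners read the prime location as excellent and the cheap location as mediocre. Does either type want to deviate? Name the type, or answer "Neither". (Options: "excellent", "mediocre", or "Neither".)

The prime location pays 22; the cheap location pays 11.
excellent: assigned the prime location, nets 22 − 1 = 21; deviating to the cheap location nets 11.
mediocre: assigned the cheap location, nets 11; deviating to the prime location nets 22 − 2 = 20.
The mediocre type gains 9 by deviating.

mediocre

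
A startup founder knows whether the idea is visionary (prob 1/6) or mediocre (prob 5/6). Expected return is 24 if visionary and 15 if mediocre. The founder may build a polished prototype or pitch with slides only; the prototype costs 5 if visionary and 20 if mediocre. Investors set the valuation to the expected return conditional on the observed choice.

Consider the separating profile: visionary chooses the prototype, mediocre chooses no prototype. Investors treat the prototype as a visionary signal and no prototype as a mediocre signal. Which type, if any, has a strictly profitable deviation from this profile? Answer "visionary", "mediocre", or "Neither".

The prototype pays 24; no prototype pays 15.
visionary: assigned the prototype, nets 24 − 5 = 19; deviating to no prototype nets 15.
mediocre: assigned no prototype, nets 15; deviating to the prototype nets 24 − 20 = 4.
Both types strictly prefer their assigned action; no profitable deviation.

Neither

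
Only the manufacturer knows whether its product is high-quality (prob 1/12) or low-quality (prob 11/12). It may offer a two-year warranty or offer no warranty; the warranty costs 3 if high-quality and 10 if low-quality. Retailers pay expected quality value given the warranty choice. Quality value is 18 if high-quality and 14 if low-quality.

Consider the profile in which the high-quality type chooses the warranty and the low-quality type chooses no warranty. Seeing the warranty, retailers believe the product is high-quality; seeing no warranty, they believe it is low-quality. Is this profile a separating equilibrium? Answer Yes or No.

Yes

Under these beliefs, the warranty earns price 18 and no warranty earns price 14.
high-quality: the warranty nets 18 − 3 = 15; no warranty nets 14. high-quality prefers the warranty.
low-quality: the warranty nets 18 − 10 = 8; no warranty nets 14. low-quality prefers no warranty.
Neither type deviates, so the separating profile is an equilibrium.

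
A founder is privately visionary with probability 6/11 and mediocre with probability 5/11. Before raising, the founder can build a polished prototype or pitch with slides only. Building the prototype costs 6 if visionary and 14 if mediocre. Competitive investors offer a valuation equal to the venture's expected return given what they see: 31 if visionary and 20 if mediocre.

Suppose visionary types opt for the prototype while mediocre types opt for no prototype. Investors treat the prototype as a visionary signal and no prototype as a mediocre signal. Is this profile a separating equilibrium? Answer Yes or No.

Under these beliefs, the prototype earns valuation 31 and no prototype earns valuation 20.
visionary: the prototype nets 31 − 6 = 25; no prototype nets 20. visionary prefers the prototype.
mediocre: the prototype nets 31 − 14 = 17; no prototype nets 20. mediocre prefers no prototype.
Neither type deviates, so the separating profile is an equilibrium.

Yes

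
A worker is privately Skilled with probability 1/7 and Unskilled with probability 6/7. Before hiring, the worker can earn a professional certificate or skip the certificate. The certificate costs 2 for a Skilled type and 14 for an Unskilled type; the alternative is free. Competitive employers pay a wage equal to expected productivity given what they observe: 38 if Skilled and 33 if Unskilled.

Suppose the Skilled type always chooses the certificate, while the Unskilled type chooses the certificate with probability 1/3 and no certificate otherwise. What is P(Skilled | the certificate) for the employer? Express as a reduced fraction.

P(the certificate) = (1/7)·1 + (6/7)·(1/3) = 3/7.
By Bayes' rule, P(Skilled | the certificate) = (1/7) / (3/7) = 1/3.

1/3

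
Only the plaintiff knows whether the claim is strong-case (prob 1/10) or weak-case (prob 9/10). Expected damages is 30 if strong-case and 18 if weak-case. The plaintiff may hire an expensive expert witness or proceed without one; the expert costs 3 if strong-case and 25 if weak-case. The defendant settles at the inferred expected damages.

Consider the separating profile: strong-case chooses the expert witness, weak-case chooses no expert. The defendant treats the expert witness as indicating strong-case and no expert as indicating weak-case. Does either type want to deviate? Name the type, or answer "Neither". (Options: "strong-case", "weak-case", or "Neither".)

The expert witness pays 30; no expert pays 18.
strong-case: assigned the expert witness, nets 30 − 3 = 27; deviating to no expert nets 18.
weak-case: assigned no expert, nets 18; deviating to the expert witness nets 30 − 25 = 5.
Both types strictly prefer their assigned action; no profitable deviation.

Neither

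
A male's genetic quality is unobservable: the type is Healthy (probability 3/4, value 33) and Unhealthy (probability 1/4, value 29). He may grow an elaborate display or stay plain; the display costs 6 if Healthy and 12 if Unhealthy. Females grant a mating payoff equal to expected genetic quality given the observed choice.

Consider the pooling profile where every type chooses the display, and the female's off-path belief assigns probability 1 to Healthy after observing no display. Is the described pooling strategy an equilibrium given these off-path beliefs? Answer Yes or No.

No

On path, the female holds the prior and pays 3/4·33 + 1/4·29 = 32. Off path (no display), believing Healthy, it pays 33.
Healthy: the display nets 32 − 6 = 26; no display nets 33. Healthy would deviate.
Unhealthy: the display nets 32 − 12 = 20; no display nets 33. Unhealthy would deviate.
A type deviates, so pooling fails.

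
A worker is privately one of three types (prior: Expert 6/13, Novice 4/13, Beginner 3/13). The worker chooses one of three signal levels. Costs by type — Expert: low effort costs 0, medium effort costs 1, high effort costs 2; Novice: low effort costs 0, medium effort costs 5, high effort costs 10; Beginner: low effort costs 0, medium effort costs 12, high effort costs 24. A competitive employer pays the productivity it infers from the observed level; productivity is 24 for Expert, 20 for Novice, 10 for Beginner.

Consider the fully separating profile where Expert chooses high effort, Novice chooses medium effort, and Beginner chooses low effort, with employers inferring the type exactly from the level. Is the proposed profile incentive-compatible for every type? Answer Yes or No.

Yes

Separating wages: high effort → 24, medium effort → 20, low effort → 10.
Expert (assigned high effort): low effort: 10 − 0 = 10; medium effort: 20 − 1 = 19; high effort: 24 − 2 = 22. Expert stays.
Novice (assigned medium effort): low effort: 10 − 0 = 10; medium effort: 20 − 5 = 15; high effort: 24 − 10 = 14. Novice stays.
Beginner (assigned low effort): low effort: 10 − 0 = 10; medium effort: 20 − 12 = 8; high effort: 24 − 24 = 0. Beginner stays.
Every type prefers its assigned level; separation holds.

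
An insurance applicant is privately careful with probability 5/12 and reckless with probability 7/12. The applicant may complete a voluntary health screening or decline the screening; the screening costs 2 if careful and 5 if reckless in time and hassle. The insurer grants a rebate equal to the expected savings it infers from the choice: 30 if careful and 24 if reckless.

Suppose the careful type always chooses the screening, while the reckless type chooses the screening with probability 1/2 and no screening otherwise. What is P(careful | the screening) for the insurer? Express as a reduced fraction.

10/17

P(the screening) = (5/12)·1 + (7/12)·(1/2) = 17/24.
By Bayes' rule, P(careful | the screening) = (5/12) / (17/24) = 10/17.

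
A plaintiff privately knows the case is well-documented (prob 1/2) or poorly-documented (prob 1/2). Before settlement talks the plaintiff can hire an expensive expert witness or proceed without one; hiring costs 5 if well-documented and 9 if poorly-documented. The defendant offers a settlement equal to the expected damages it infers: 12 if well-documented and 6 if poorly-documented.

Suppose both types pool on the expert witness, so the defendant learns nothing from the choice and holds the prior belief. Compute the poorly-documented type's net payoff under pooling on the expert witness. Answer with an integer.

0

Pooled settlement = 1/2·12 + 1/2·6 = 9.
poorly-documented pays cost 9 for the expert witness, so net payoff = 9 − 9 = 0.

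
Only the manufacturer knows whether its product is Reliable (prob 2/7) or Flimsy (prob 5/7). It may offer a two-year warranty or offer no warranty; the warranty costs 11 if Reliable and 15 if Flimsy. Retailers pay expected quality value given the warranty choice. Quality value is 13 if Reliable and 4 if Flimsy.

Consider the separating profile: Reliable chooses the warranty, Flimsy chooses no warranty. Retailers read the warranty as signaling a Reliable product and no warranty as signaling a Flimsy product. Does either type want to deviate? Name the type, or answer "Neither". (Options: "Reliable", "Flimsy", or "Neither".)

The warranty pays 13; no warranty pays 4.
Reliable: assigned the warranty, nets 13 − 11 = 2; deviating to no warranty nets 4.
Flimsy: assigned no warranty, nets 4; deviating to the warranty nets 13 − 15 = -2.
The Reliable type gains 2 by deviating.

Reliable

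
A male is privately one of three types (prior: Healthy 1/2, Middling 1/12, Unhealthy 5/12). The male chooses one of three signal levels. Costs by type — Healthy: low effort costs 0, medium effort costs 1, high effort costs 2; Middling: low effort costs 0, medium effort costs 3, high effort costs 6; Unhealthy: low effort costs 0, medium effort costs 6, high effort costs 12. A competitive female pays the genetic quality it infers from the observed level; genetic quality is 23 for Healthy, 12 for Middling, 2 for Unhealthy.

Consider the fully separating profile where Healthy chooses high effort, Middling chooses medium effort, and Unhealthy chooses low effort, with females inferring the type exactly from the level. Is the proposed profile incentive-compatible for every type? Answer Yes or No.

No

Separating mating payoffs: high effort → 23, medium effort → 12, low effort → 2.
Healthy (assigned high effort): low effort: 2 − 0 = 2; medium effort: 12 − 1 = 11; high effort: 23 − 2 = 21. Healthy stays.
Middling (assigned medium effort): low effort: 2 − 0 = 2; medium effort: 12 − 3 = 9; high effort: 23 − 6 = 17. Middling prefers high effort.
Unhealthy (assigned low effort): low effort: 2 − 0 = 2; medium effort: 12 − 6 = 6; high effort: 23 − 12 = 11. Unhealthy prefers high effort.
At least one type deviates; the separating profile fails.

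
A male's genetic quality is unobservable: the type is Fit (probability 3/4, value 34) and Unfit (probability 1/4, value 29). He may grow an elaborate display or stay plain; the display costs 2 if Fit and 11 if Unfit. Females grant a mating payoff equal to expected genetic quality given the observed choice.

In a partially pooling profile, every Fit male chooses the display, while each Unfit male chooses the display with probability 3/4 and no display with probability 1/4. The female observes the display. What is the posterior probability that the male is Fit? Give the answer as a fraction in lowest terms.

4/5

P(the display) = (3/4)·1 + (1/4)·(3/4) = 15/16.
By Bayes' rule, P(Fit | the display) = (3/4) / (15/16) = 4/5.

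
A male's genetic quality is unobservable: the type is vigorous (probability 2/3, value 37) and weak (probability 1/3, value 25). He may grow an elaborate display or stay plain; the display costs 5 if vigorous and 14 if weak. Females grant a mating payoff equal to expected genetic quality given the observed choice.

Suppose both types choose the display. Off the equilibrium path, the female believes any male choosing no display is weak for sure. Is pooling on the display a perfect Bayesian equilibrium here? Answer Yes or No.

No

On path, the female holds the prior and pays 2/3·37 + 1/3·25 = 33. Off path (no display), believing weak, it pays 25.
vigorous: the display nets 33 − 5 = 28; no display nets 25. vigorous stays.
weak: the display nets 33 − 14 = 19; no display nets 25. weak would deviate.
A type deviates, so pooling fails.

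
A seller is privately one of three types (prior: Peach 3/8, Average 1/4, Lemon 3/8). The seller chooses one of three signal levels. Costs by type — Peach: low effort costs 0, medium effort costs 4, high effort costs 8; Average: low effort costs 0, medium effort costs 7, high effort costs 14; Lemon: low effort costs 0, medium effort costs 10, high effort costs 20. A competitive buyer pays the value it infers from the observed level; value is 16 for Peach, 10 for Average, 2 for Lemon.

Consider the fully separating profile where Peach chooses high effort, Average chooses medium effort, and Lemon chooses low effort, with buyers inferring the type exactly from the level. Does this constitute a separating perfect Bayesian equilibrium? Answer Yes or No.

Yes

Separating prices: high effort → 16, medium effort → 10, low effort → 2.
Peach (assigned high effort): low effort: 2 − 0 = 2; medium effort: 10 − 4 = 6; high effort: 16 − 8 = 8. Peach stays.
Average (assigned medium effort): low effort: 2 − 0 = 2; medium effort: 10 − 7 = 3; high effort: 16 − 14 = 2. Average stays.
Lemon (assigned low effort): low effort: 2 − 0 = 2; medium effort: 10 − 10 = 0; high effort: 16 − 20 = -4. Lemon stays.
Every type prefers its assigned level; separation holds.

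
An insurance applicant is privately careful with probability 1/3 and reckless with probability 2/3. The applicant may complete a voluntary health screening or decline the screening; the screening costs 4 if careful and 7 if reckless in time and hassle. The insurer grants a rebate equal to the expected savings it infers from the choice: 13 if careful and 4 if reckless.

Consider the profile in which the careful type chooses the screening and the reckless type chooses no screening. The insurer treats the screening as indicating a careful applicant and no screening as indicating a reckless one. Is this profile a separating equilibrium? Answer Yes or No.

No

Under these beliefs, the screening earns rebate 13 and no screening earns rebate 4.
careful: the screening nets 13 − 4 = 9; no screening nets 4. careful prefers the screening.
reckless: the screening nets 13 − 7 = 6; no screening nets 4. reckless would deviate to the screening.
reckless has a profitable deviation, so the profile is not an equilibrium.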